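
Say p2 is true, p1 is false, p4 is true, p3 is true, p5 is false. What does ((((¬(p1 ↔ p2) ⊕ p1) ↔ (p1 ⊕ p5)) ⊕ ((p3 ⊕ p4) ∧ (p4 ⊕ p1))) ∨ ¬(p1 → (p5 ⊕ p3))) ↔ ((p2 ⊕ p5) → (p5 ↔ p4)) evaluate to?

Substituting p2=True, p1=False, p4=True, p3=True, p5=False:
p1 ↔ p2 = False ↔ True = False
¬(p1 ↔ p2) = ¬False = True
¬(p1 ↔ p2) ⊕ p1 = True ⊕ False = True
p1 ⊕ p5 = False ⊕ False = False
(¬(p1 ↔ p2) ⊕ p1) ↔ (p1 ⊕ p5) = True ↔ False = False
p3 ⊕ p4 = True ⊕ True = False
p4 ⊕ p1 = True ⊕ False = True
(p3 ⊕ p4) ∧ (p4 ⊕ p1) = False ∧ True = False
((¬(p1 ↔ p2) ⊕ p1) ↔ (p1 ⊕ p5)) ⊕ ((p3 ⊕ p4) ∧ (p4 ⊕ p1)) = False ⊕ False = False
p5 ⊕ p3 = False ⊕ True = True
p1 → (p5 ⊕ p3) = False → True = True
¬(p1 → (p5 ⊕ p3)) = ¬True = False
(((¬(p1 ↔ p2) ⊕ p1) ↔ (p1 ⊕ p5)) ⊕ ((p3 ⊕ p4) ∧ (p4 ⊕ p1))) ∨ ¬(p1 → (p5 ⊕ p3)) = False ∨ False = False
p2 ⊕ p5 = True ⊕ False = True
p5 ↔ p4 = False ↔ True = False
(p2 ⊕ p5) → (p5 ↔ p4) = True → False = False
((((¬(p1 ↔ p2) ⊕ p1) ↔ (p1 ⊕ p5)) ⊕ ((p3 ⊕ p4) ∧ (p4 ⊕ p1))) ∨ ¬(p1 → (p5 ⊕ p3))) ↔ ((p2 ⊕ p5) → (p5 ↔ p4)) = False ↔ False = True

True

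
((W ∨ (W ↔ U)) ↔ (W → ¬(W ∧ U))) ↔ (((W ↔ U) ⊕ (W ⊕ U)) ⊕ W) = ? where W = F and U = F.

T

W ↔ U = F ↔ F = T
W ∨ (W ↔ U) = F ∨ T = T
W ∧ U = F ∧ F = F
¬(W ∧ U) = ¬F = T
W → ¬(W ∧ U) = F → T = T
(W ∨ (W ↔ U)) ↔ (W → ¬(W ∧ U)) = T ↔ T = T
W ↔ U = F ↔ F = T
W ⊕ U = F ⊕ F = F
(W ↔ U) ⊕ (W ⊕ U) = T ⊕ F = T
((W ↔ U) ⊕ (W ⊕ U)) ⊕ W = T ⊕ F = T
((W ∨ (W ↔ U)) ↔ (W → ¬(W ∧ U))) ↔ (((W ↔ U) ⊕ (W ⊕ U)) ⊕ W) = T ↔ T = T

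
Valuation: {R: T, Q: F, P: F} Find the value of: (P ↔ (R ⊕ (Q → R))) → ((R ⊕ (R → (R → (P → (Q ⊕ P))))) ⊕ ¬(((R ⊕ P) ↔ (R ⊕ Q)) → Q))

T

Q → R = F → T = T
R ⊕ (Q → R) = T ⊕ T = F
P ↔ (R ⊕ (Q → R)) = F ↔ F = T
Q ⊕ P = F ⊕ F = F
P → (Q ⊕ P) = F → F = T
R → (P → (Q ⊕ P)) = T → T = T
R → (R → (P → (Q ⊕ P))) = T → T = T
R ⊕ (R → (R → (P → (Q ⊕ P)))) = T ⊕ T = F
R ⊕ P = T ⊕ F = T
R ⊕ Q = T ⊕ F = T
(R ⊕ P) ↔ (R ⊕ Q) = T ↔ T = T
((R ⊕ P) ↔ (R ⊕ Q)) → Q = T → F = F
¬(((R ⊕ P) ↔ (R ⊕ Q)) → Q) = ¬F = T
(R ⊕ (R → (R → (P → (Q ⊕ P))))) ⊕ ¬(((R ⊕ P) ↔ (R ⊕ Q)) → Q) = F ⊕ T = T
(P ↔ (R ⊕ (Q → R))) → ((R ⊕ (R → (R → (P → (Q ⊕ P))))) ⊕ ¬(((R ⊕ P) ↔ (R ⊕ Q)) → Q)) = T → T = T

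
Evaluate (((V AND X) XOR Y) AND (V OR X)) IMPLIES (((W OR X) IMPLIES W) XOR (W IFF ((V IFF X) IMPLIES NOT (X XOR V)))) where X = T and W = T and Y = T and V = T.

T

V AND X = T AND T = T
(V AND X) XOR Y = T XOR T = F
V OR X = T OR T = T
((V AND X) XOR Y) AND (V OR X) = F AND T = F
W OR X = T OR T = T
(W OR X) IMPLIES W = T IMPLIES T = T
V IFF X = T IFF T = T
X XOR V = T XOR T = F
NOT (X XOR V) = NOT F = T
(V IFF X) IMPLIES NOT (X XOR V) = T IMPLIES T = T
W IFF ((V IFF X) IMPLIES NOT (X XOR V)) = T IFF T = T
((W OR X) IMPLIES W) XOR (W IFF ((V IFF X) IMPLIES NOT (X XOR V))) = T XOR T = F
(((V AND X) XOR Y) AND (V OR X)) IMPLIES (((W OR X) IMPLIES W) XOR (W IFF ((V IFF X) IMPLIES NOT (X XOR V)))) = F IMPLIES F = T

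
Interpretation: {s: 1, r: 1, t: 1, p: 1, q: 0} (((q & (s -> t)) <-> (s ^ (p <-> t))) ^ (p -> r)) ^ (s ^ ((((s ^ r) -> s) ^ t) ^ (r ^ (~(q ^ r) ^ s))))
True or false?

1

Substituting s=1, r=1, t=1, p=1, q=0:
s -> t = 1 -> 1 = 1
q & (s -> t) = 0 & 1 = 0
p <-> t = 1 <-> 1 = 1
s ^ (p <-> t) = 1 ^ 1 = 0
(q & (s -> t)) <-> (s ^ (p <-> t)) = 0 <-> 0 = 1
p -> r = 1 -> 1 = 1
((q & (s -> t)) <-> (s ^ (p <-> t))) ^ (p -> r) = 1 ^ 1 = 0
s ^ r = 1 ^ 1 = 0
(s ^ r) -> s = 0 -> 1 = 1
((s ^ r) -> s) ^ t = 1 ^ 1 = 0
q ^ r = 0 ^ 1 = 1
~(q ^ r) = ~1 = 0
~(q ^ r) ^ s = 0 ^ 1 = 1
r ^ (~(q ^ r) ^ s) = 1 ^ 1 = 0
(((s ^ r) -> s) ^ t) ^ (r ^ (~(q ^ r) ^ s)) = 0 ^ 0 = 0
s ^ ((((s ^ r) -> s) ^ t) ^ (r ^ (~(q ^ r) ^ s))) = 1 ^ 0 = 1
(((q & (s -> t)) <-> (s ^ (p <-> t))) ^ (p -> r)) ^ (s ^ ((((s ^ r) -> s) ^ t) ^ (r ^ (~(q ^ r) ^ s)))) = 0 ^ 1 = 1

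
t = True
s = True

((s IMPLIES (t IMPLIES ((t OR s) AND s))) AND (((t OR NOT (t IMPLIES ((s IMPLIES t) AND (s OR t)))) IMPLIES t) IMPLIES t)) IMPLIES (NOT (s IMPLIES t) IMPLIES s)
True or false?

True

t OR s = True OR True = True
(t OR s) AND s = True AND True = True
t IMPLIES ((t OR s) AND s) = True IMPLIES True = True
s IMPLIES (t IMPLIES ((t OR s) AND s)) = True IMPLIES True = True
s IMPLIES t = True IMPLIES True = True
s OR t = True OR True = True
(s IMPLIES t) AND (s OR t) = True AND True = True
t IMPLIES ((s IMPLIES t) AND (s OR t)) = True IMPLIES True = True
NOT (t IMPLIES ((s IMPLIES t) AND (s OR t))) = NOT True = False
t OR NOT (t IMPLIES ((s IMPLIES t) AND (s OR t))) = True OR False = True
(t OR NOT (t IMPLIES ((s IMPLIES t) AND (s OR t)))) IMPLIES t = True IMPLIES True = True
((t OR NOT (t IMPLIES ((s IMPLIES t) AND (s OR t)))) IMPLIES t) IMPLIES t = True IMPLIES True = True
(s IMPLIES (t IMPLIES ((t OR s) AND s))) AND (((t OR NOT (t IMPLIES ((s IMPLIES t) AND (s OR t)))) IMPLIES t) IMPLIES t) = True AND True = True
s IMPLIES t = True IMPLIES True = True
NOT (s IMPLIES t) = NOT True = False
NOT (s IMPLIES t) IMPLIES s = False IMPLIES True = True
((s IMPLIES (t IMPLIES ((t OR s) AND s))) AND (((t OR NOT (t IMPLIES ((s IMPLIES t) AND (s OR t)))) IMPLIES t) IMPLIES t)) IMPLIES (NOT (s IMPLIES t) IMPLIES s) = True IMPLIES True = True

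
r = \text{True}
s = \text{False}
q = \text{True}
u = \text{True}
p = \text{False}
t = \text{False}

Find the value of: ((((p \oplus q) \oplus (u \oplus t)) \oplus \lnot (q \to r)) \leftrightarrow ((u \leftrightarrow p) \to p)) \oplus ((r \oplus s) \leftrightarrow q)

\text{True}

Substituting r=\text{True}, s=\text{False}, q=\text{True}, u=\text{True}, p=\text{False}, t=\text{False}:
p \oplus q = \text{False} \oplus \text{True} = \text{True}
u \oplus t = \text{True} \oplus \text{False} = \text{True}
(p \oplus q) \oplus (u \oplus t) = \text{True} \oplus \text{True} = \text{False}
q \to r = \text{True} \to \text{True} = \text{True}
\lnot (q \to r) = \lnot \text{True} = \text{False}
((p \oplus q) \oplus (u \oplus t)) \oplus \lnot (q \to r) = \text{False} \oplus \text{False} = \text{False}
u \leftrightarrow p = \text{True} \leftrightarrow \text{False} = \text{False}
(u \leftrightarrow p) \to p = \text{False} \to \text{False} = \text{True}
(((p \oplus q) \oplus (u \oplus t)) \oplus \lnot (q \to r)) \leftrightarrow ((u \leftrightarrow p) \to p) = \text{False} \leftrightarrow \text{True} = \text{False}
r \oplus s = \text{True} \oplus \text{False} = \text{True}
(r \oplus s) \leftrightarrow q = \text{True} \leftrightarrow \text{True} = \text{True}
((((p \oplus q) \oplus (u \oplus t)) \oplus \lnot (q \to r)) \leftrightarrow ((u \leftrightarrow p) \to p)) \oplus ((r \oplus s) \leftrightarrow q) = \text{False} \oplus \text{True} = \text{True}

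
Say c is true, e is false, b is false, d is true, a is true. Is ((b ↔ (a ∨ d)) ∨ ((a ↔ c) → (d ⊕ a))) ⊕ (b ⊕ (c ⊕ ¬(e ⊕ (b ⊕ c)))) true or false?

True

a ∨ d = True ∨ True = True
b ↔ (a ∨ d) = False ↔ True = False
a ↔ c = True ↔ True = True
d ⊕ a = True ⊕ True = False
(a ↔ c) → (d ⊕ a) = True → False = False
(b ↔ (a ∨ d)) ∨ ((a ↔ c) → (d ⊕ a)) = False ∨ False = False
b ⊕ c = False ⊕ True = True
e ⊕ (b ⊕ c) = False ⊕ True = True
¬(e ⊕ (b ⊕ c)) = ¬True = False
c ⊕ ¬(e ⊕ (b ⊕ c)) = True ⊕ False = True
b ⊕ (c ⊕ ¬(e ⊕ (b ⊕ c))) = False ⊕ True = True
((b ↔ (a ∨ d)) ∨ ((a ↔ c) → (d ⊕ a))) ⊕ (b ⊕ (c ⊕ ¬(e ⊕ (b ⊕ c)))) = False ⊕ True = True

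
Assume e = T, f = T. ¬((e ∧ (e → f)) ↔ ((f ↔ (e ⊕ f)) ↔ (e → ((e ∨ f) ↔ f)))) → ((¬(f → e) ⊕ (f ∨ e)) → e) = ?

T

e → f = T → T = T
e ∧ (e → f) = T ∧ T = T
e ⊕ f = T ⊕ T = F
f ↔ (e ⊕ f) = T ↔ F = F
e ∨ f = T ∨ T = T
(e ∨ f) ↔ f = T ↔ T = T
e → ((e ∨ f) ↔ f) = T → T = T
(f ↔ (e ⊕ f)) ↔ (e → ((e ∨ f) ↔ f)) = F ↔ T = F
(e ∧ (e → f)) ↔ ((f ↔ (e ⊕ f)) ↔ (e → ((e ∨ f) ↔ f))) = T ↔ F = F
¬((e ∧ (e → f)) ↔ ((f ↔ (e ⊕ f)) ↔ (e → ((e ∨ f) ↔ f)))) = ¬F = T
f → e = T → T = T
¬(f → e) = ¬T = F
f ∨ e = T ∨ T = T
¬(f → e) ⊕ (f ∨ e) = F ⊕ T = T
(¬(f → e) ⊕ (f ∨ e)) → e = T → T = T
¬((e ∧ (e → f)) ↔ ((f ↔ (e ⊕ f)) ↔ (e → ((e ∨ f) ↔ f)))) → ((¬(f → e) ⊕ (f ∨ e)) → e) = T → T = T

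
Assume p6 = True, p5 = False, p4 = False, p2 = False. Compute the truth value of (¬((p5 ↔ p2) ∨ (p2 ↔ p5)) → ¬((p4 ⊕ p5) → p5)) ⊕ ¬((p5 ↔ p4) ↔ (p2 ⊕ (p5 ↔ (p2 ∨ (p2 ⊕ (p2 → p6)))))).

Substituting p6=True, p5=False, p4=False, p2=False:
p5 ↔ p2 = False ↔ False = True
p2 ↔ p5 = False ↔ False = True
(p5 ↔ p2) ∨ (p2 ↔ p5) = True ∨ True = True
¬((p5 ↔ p2) ∨ (p2 ↔ p5)) = ¬True = False
p4 ⊕ p5 = False ⊕ False = False
(p4 ⊕ p5) → p5 = False → False = True
¬((p4 ⊕ p5) → p5) = ¬True = False
¬((p5 ↔ p2) ∨ (p2 ↔ p5)) → ¬((p4 ⊕ p5) → p5) = False → False = True
p5 ↔ p4 = False ↔ False = True
p2 → p6 = False → True = True
p2 ⊕ (p2 → p6) = False ⊕ True = True
p2 ∨ (p2 ⊕ (p2 → p6)) = False ∨ True = True
p5 ↔ (p2 ∨ (p2 ⊕ (p2 → p6))) = False ↔ True = False
p2 ⊕ (p5 ↔ (p2 ∨ (p2 ⊕ (p2 → p6)))) = False ⊕ False = False
(p5 ↔ p4) ↔ (p2 ⊕ (p5 ↔ (p2 ∨ (p2 ⊕ (p2 → p6))))) = True ↔ False = False
¬((p5 ↔ p4) ↔ (p2 ⊕ (p5 ↔ (p2 ∨ (p2 ⊕ (p2 → p6)))))) = ¬False = True
(¬((p5 ↔ p2) ∨ (p2 ↔ p5)) → ¬((p4 ⊕ p5) → p5)) ⊕ ¬((p5 ↔ p4) ↔ (p2 ⊕ (p5 ↔ (p2 ∨ (p2 ⊕ (p2 → p6)))))) = True ⊕ True = False

False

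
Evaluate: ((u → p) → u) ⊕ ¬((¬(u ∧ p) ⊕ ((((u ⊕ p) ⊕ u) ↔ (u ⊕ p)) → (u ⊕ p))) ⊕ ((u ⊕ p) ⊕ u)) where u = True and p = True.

u → p = True → True = True
(u → p) → u = True → True = True
u ∧ p = True ∧ True = True
¬(u ∧ p) = ¬True = False
u ⊕ p = True ⊕ True = False
(u ⊕ p) ⊕ u = False ⊕ True = True
u ⊕ p = True ⊕ True = False
((u ⊕ p) ⊕ u) ↔ (u ⊕ p) = True ↔ False = False
u ⊕ p = True ⊕ True = False
(((u ⊕ p) ⊕ u) ↔ (u ⊕ p)) → (u ⊕ p) = False → False = True
¬(u ∧ p) ⊕ ((((u ⊕ p) ⊕ u) ↔ (u ⊕ p)) → (u ⊕ p)) = False ⊕ True = True
u ⊕ p = True ⊕ True = False
(u ⊕ p) ⊕ u = False ⊕ True = True
(¬(u ∧ p) ⊕ ((((u ⊕ p) ⊕ u) ↔ (u ⊕ p)) → (u ⊕ p))) ⊕ ((u ⊕ p) ⊕ u) = True ⊕ True = False
¬((¬(u ∧ p) ⊕ ((((u ⊕ p) ⊕ u) ↔ (u ⊕ p)) → (u ⊕ p))) ⊕ ((u ⊕ p) ⊕ u)) = ¬False = True
((u → p) → u) ⊕ ¬((¬(u ∧ p) ⊕ ((((u ⊕ p) ⊕ u) ↔ (u ⊕ p)) → (u ⊕ p))) ⊕ ((u ⊕ p) ⊕ u)) = True ⊕ True = False

False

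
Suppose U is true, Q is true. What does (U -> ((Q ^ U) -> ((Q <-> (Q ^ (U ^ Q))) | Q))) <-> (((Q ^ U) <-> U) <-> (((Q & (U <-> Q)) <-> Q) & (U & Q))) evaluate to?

False

Substituting U=True, Q=True:
Q ^ U = True ^ True = False
U ^ Q = True ^ True = False
Q ^ (U ^ Q) = True ^ False = True
Q <-> (Q ^ (U ^ Q)) = True <-> True = True
(Q <-> (Q ^ (U ^ Q))) | Q = True | True = True
(Q ^ U) -> ((Q <-> (Q ^ (U ^ Q))) | Q) = False -> True = True
U -> ((Q ^ U) -> ((Q <-> (Q ^ (U ^ Q))) | Q)) = True -> True = True
Q ^ U = True ^ True = False
(Q ^ U) <-> U = False <-> True = False
U <-> Q = True <-> True = True
Q & (U <-> Q) = True & True = True
(Q & (U <-> Q)) <-> Q = True <-> True = True
U & Q = True & True = True
((Q & (U <-> Q)) <-> Q) & (U & Q) = True & True = True
((Q ^ U) <-> U) <-> (((Q & (U <-> Q)) <-> Q) & (U & Q)) = False <-> True = False
(U -> ((Q ^ U) -> ((Q <-> (Q ^ (U ^ Q))) | Q))) <-> (((Q ^ U) <-> U) <-> (((Q & (U <-> Q)) <-> Q) & (U & Q))) = True <-> False = False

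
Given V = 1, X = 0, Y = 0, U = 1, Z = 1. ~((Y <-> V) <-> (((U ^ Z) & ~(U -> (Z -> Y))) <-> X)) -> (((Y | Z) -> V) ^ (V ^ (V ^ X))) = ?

Y <-> V = 0 <-> 1 = 0
U ^ Z = 1 ^ 1 = 0
Z -> Y = 1 -> 0 = 0
U -> (Z -> Y) = 1 -> 0 = 0
~(U -> (Z -> Y)) = ~0 = 1
(U ^ Z) & ~(U -> (Z -> Y)) = 0 & 1 = 0
((U ^ Z) & ~(U -> (Z -> Y))) <-> X = 0 <-> 0 = 1
(Y <-> V) <-> (((U ^ Z) & ~(U -> (Z -> Y))) <-> X) = 0 <-> 1 = 0
~((Y <-> V) <-> (((U ^ Z) & ~(U -> (Z -> Y))) <-> X)) = ~0 = 1
Y | Z = 0 | 1 = 1
(Y | Z) -> V = 1 -> 1 = 1
V ^ X = 1 ^ 0 = 1
V ^ (V ^ X) = 1 ^ 1 = 0
((Y | Z) -> V) ^ (V ^ (V ^ X)) = 1 ^ 0 = 1
~((Y <-> V) <-> (((U ^ Z) & ~(U -> (Z -> Y))) <-> X)) -> (((Y | Z) -> V) ^ (V ^ (V ^ X))) = 1 -> 1 = 1

1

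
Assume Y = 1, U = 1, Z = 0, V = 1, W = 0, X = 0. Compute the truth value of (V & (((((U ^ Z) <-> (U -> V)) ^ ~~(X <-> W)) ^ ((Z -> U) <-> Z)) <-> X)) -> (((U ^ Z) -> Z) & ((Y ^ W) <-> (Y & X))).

U ^ Z = 1 ^ 0 = 1
U -> V = 1 -> 1 = 1
(U ^ Z) <-> (U -> V) = 1 <-> 1 = 1
X <-> W = 0 <-> 0 = 1
~(X <-> W) = ~1 = 0
~~(X <-> W) = ~0 = 1
((U ^ Z) <-> (U -> V)) ^ ~~(X <-> W) = 1 ^ 1 = 0
Z -> U = 0 -> 1 = 1
(Z -> U) <-> Z = 1 <-> 0 = 0
(((U ^ Z) <-> (U -> V)) ^ ~~(X <-> W)) ^ ((Z -> U) <-> Z) = 0 ^ 0 = 0
((((U ^ Z) <-> (U -> V)) ^ ~~(X <-> W)) ^ ((Z -> U) <-> Z)) <-> X = 0 <-> 0 = 1
V & (((((U ^ Z) <-> (U -> V)) ^ ~~(X <-> W)) ^ ((Z -> U) <-> Z)) <-> X) = 1 & 1 = 1
U ^ Z = 1 ^ 0 = 1
(U ^ Z) -> Z = 1 -> 0 = 0
Y ^ W = 1 ^ 0 = 1
Y & X = 1 & 0 = 0
(Y ^ W) <-> (Y & X) = 1 <-> 0 = 0
((U ^ Z) -> Z) & ((Y ^ W) <-> (Y & X)) = 0 & 0 = 0
(V & (((((U ^ Z) <-> (U -> V)) ^ ~~(X <-> W)) ^ ((Z -> U) <-> Z)) <-> X)) -> (((U ^ Z) -> Z) & ((Y ^ W) <-> (Y & X))) = 1 -> 0 = 0

0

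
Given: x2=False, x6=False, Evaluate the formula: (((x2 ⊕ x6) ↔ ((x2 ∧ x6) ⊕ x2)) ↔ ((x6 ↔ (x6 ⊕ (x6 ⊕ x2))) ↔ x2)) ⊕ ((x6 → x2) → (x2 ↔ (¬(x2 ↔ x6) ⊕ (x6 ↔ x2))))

False

x2 ⊕ x6 = False ⊕ False = False
x2 ∧ x6 = False ∧ False = False
(x2 ∧ x6) ⊕ x2 = False ⊕ False = False
(x2 ⊕ x6) ↔ ((x2 ∧ x6) ⊕ x2) = False ↔ False = True
x6 ⊕ x2 = False ⊕ False = False
x6 ⊕ (x6 ⊕ x2) = False ⊕ False = False
x6 ↔ (x6 ⊕ (x6 ⊕ x2)) = False ↔ False = True
(x6 ↔ (x6 ⊕ (x6 ⊕ x2))) ↔ x2 = True ↔ False = False
((x2 ⊕ x6) ↔ ((x2 ∧ x6) ⊕ x2)) ↔ ((x6 ↔ (x6 ⊕ (x6 ⊕ x2))) ↔ x2) = True ↔ False = False
x6 → x2 = False → False = True
x2 ↔ x6 = False ↔ False = True
¬(x2 ↔ x6) = ¬True = False
x6 ↔ x2 = False ↔ False = True
¬(x2 ↔ x6) ⊕ (x6 ↔ x2) = False ⊕ True = True
x2 ↔ (¬(x2 ↔ x6) ⊕ (x6 ↔ x2)) = False ↔ True = False
(x6 → x2) → (x2 ↔ (¬(x2 ↔ x6) ⊕ (x6 ↔ x2))) = True → False = False
(((x2 ⊕ x6) ↔ ((x2 ∧ x6) ⊕ x2)) ↔ ((x6 ↔ (x6 ⊕ (x6 ⊕ x2))) ↔ x2)) ⊕ ((x6 → x2) → (x2 ↔ (¬(x2 ↔ x6) ⊕ (x6 ↔ x2)))) = False ⊕ False = False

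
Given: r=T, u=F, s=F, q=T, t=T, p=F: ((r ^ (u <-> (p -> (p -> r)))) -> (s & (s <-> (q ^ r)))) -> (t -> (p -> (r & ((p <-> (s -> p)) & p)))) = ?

p -> r = F -> T = T
p -> (p -> r) = F -> T = T
u <-> (p -> (p -> r)) = F <-> T = F
r ^ (u <-> (p -> (p -> r))) = T ^ F = T
q ^ r = T ^ T = F
s <-> (q ^ r) = F <-> F = T
s & (s <-> (q ^ r)) = F & T = F
(r ^ (u <-> (p -> (p -> r)))) -> (s & (s <-> (q ^ r))) = T -> F = F
s -> p = F -> F = T
p <-> (s -> p) = F <-> T = F
(p <-> (s -> p)) & p = F & F = F
r & ((p <-> (s -> p)) & p) = T & F = F
p -> (r & ((p <-> (s -> p)) & p)) = F -> F = T
t -> (p -> (r & ((p <-> (s -> p)) & p))) = T -> T = T
((r ^ (u <-> (p -> (p -> r)))) -> (s & (s <-> (q ^ r)))) -> (t -> (p -> (r & ((p <-> (s -> p)) & p)))) = F -> T = T

T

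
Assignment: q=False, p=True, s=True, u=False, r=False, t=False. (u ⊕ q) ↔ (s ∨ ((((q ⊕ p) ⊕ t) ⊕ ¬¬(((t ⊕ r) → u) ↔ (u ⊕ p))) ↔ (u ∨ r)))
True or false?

False

u ⊕ q = False ⊕ False = False
q ⊕ p = False ⊕ True = True
(q ⊕ p) ⊕ t = True ⊕ False = True
t ⊕ r = False ⊕ False = False
(t ⊕ r) → u = False → False = True
u ⊕ p = False ⊕ True = True
((t ⊕ r) → u) ↔ (u ⊕ p) = True ↔ True = True
¬(((t ⊕ r) → u) ↔ (u ⊕ p)) = ¬True = False
¬¬(((t ⊕ r) → u) ↔ (u ⊕ p)) = ¬False = True
((q ⊕ p) ⊕ t) ⊕ ¬¬(((t ⊕ r) → u) ↔ (u ⊕ p)) = True ⊕ True = False
u ∨ r = False ∨ False = False
(((q ⊕ p) ⊕ t) ⊕ ¬¬(((t ⊕ r) → u) ↔ (u ⊕ p))) ↔ (u ∨ r) = False ↔ False = True
s ∨ ((((q ⊕ p) ⊕ t) ⊕ ¬¬(((t ⊕ r) → u) ↔ (u ⊕ p))) ↔ (u ∨ r)) = True ∨ True = True
(u ⊕ q) ↔ (s ∨ ((((q ⊕ p) ⊕ t) ⊕ ¬¬(((t ⊕ r) → u) ↔ (u ⊕ p))) ↔ (u ∨ r))) = False ↔ True = False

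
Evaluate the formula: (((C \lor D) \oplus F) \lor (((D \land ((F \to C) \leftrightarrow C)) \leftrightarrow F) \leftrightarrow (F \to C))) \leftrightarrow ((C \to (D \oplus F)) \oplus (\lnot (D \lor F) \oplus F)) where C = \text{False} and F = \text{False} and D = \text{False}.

\text{False}

C \lor D = \text{False} \lor \text{False} = \text{False}
(C \lor D) \oplus F = \text{False} \oplus \text{False} = \text{False}
F \to C = \text{False} \to \text{False} = \text{True}
(F \to C) \leftrightarrow C = \text{True} \leftrightarrow \text{False} = \text{False}
D \land ((F \to C) \leftrightarrow C) = \text{False} \land \text{False} = \text{False}
(D \land ((F \to C) \leftrightarrow C)) \leftrightarrow F = \text{False} \leftrightarrow \text{False} = \text{True}
F \to C = \text{False} \to \text{False} = \text{True}
((D \land ((F \to C) \leftrightarrow C)) \leftrightarrow F) \leftrightarrow (F \to C) = \text{True} \leftrightarrow \text{True} = \text{True}
((C \lor D) \oplus F) \lor (((D \land ((F \to C) \leftrightarrow C)) \leftrightarrow F) \leftrightarrow (F \to C)) = \text{False} \lor \text{True} = \text{True}
D \oplus F = \text{False} \oplus \text{False} = \text{False}
C \to (D \oplus F) = \text{False} \to \text{False} = \text{True}
D \lor F = \text{False} \lor \text{False} = \text{False}
\lnot (D \lor F) = \lnot \text{False} = \text{True}
\lnot (D \lor F) \oplus F = \text{True} \oplus \text{False} = \text{True}
(C \to (D \oplus F)) \oplus (\lnot (D \lor F) \oplus F) = \text{True} \oplus \text{True} = \text{False}
(((C \lor D) \oplus F) \lor (((D \land ((F \to C) \leftrightarrow C)) \leftrightarrow F) \leftrightarrow (F \to C))) \leftrightarrow ((C \to (D \oplus F)) \oplus (\lnot (D \lor F) \oplus F)) = \text{True} \leftrightarrow \text{False} = \text{False}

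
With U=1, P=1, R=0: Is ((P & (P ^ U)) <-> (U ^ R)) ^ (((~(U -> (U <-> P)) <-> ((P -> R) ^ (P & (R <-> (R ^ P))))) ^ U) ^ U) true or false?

P ^ U = 1 ^ 1 = 0
P & (P ^ U) = 1 & 0 = 0
U ^ R = 1 ^ 0 = 1
(P & (P ^ U)) <-> (U ^ R) = 0 <-> 1 = 0
U <-> P = 1 <-> 1 = 1
U -> (U <-> P) = 1 -> 1 = 1
~(U -> (U <-> P)) = ~1 = 0
P -> R = 1 -> 0 = 0
R ^ P = 0 ^ 1 = 1
R <-> (R ^ P) = 0 <-> 1 = 0
P & (R <-> (R ^ P)) = 1 & 0 = 0
(P -> R) ^ (P & (R <-> (R ^ P))) = 0 ^ 0 = 0
~(U -> (U <-> P)) <-> ((P -> R) ^ (P & (R <-> (R ^ P)))) = 0 <-> 0 = 1
(~(U -> (U <-> P)) <-> ((P -> R) ^ (P & (R <-> (R ^ P))))) ^ U = 1 ^ 1 = 0
((~(U -> (U <-> P)) <-> ((P -> R) ^ (P & (R <-> (R ^ P))))) ^ U) ^ U = 0 ^ 1 = 1
((P & (P ^ U)) <-> (U ^ R)) ^ (((~(U -> (U <-> P)) <-> ((P -> R) ^ (P & (R <-> (R ^ P))))) ^ U) ^ U) = 0 ^ 1 = 1

1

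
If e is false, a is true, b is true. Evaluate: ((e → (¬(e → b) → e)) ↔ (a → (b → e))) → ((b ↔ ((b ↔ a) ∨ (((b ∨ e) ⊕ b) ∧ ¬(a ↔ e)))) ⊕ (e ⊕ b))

T

Substituting e=F, a=T, b=T:
e → b = F → T = T
¬(e → b) = ¬T = F
¬(e → b) → e = F → F = T
e → (¬(e → b) → e) = F → T = T
b → e = T → F = F
a → (b → e) = T → F = F
(e → (¬(e → b) → e)) ↔ (a → (b → e)) = T ↔ F = F
b ↔ a = T ↔ T = T
b ∨ e = T ∨ F = T
(b ∨ e) ⊕ b = T ⊕ T = F
a ↔ e = T ↔ F = F
¬(a ↔ e) = ¬F = T
((b ∨ e) ⊕ b) ∧ ¬(a ↔ e) = F ∧ T = F
(b ↔ a) ∨ (((b ∨ e) ⊕ b) ∧ ¬(a ↔ e)) = T ∨ F = T
b ↔ ((b ↔ a) ∨ (((b ∨ e) ⊕ b) ∧ ¬(a ↔ e))) = T ↔ T = T
e ⊕ b = F ⊕ T = T
(b ↔ ((b ↔ a) ∨ (((b ∨ e) ⊕ b) ∧ ¬(a ↔ e)))) ⊕ (e ⊕ b) = T ⊕ T = F
((e → (¬(e → b) → e)) ↔ (a → (b → e))) → ((b ↔ ((b ↔ a) ∨ (((b ∨ e) ⊕ b) ∧ ¬(a ↔ e)))) ⊕ (e ⊕ b)) = F → F = T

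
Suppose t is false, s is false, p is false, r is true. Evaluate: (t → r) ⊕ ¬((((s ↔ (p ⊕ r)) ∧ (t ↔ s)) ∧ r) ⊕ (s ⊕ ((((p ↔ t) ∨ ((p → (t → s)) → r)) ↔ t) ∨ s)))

F

t → r = F → T = T
p ⊕ r = F ⊕ T = T
s ↔ (p ⊕ r) = F ↔ T = F
t ↔ s = F ↔ F = T
(s ↔ (p ⊕ r)) ∧ (t ↔ s) = F ∧ T = F
((s ↔ (p ⊕ r)) ∧ (t ↔ s)) ∧ r = F ∧ T = F
p ↔ t = F ↔ F = T
t → s = F → F = T
p → (t → s) = F → T = T
(p → (t → s)) → r = T → T = T
(p ↔ t) ∨ ((p → (t → s)) → r) = T ∨ T = T
((p ↔ t) ∨ ((p → (t → s)) → r)) ↔ t = T ↔ F = F
(((p ↔ t) ∨ ((p → (t → s)) → r)) ↔ t) ∨ s = F ∨ F = F
s ⊕ ((((p ↔ t) ∨ ((p → (t → s)) → r)) ↔ t) ∨ s) = F ⊕ F = F
(((s ↔ (p ⊕ r)) ∧ (t ↔ s)) ∧ r) ⊕ (s ⊕ ((((p ↔ t) ∨ ((p → (t → s)) → r)) ↔ t) ∨ s)) = F ⊕ F = F
¬((((s ↔ (p ⊕ r)) ∧ (t ↔ s)) ∧ r) ⊕ (s ⊕ ((((p ↔ t) ∨ ((p → (t → s)) → r)) ↔ t) ∨ s))) = ¬F = T
(t → r) ⊕ ¬((((s ↔ (p ⊕ r)) ∧ (t ↔ s)) ∧ r) ⊕ (s ⊕ ((((p ↔ t) ∨ ((p → (t → s)) → r)) ↔ t) ∨ s))) = T ⊕ T = F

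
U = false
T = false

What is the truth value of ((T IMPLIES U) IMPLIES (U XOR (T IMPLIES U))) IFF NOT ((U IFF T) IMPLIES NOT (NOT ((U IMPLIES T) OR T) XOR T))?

false

T IMPLIES U = false IMPLIES false = true
T IMPLIES U = false IMPLIES false = true
U XOR (T IMPLIES U) = false XOR true = true
(T IMPLIES U) IMPLIES (U XOR (T IMPLIES U)) = true IMPLIES true = true
U IFF T = false IFF false = true
U IMPLIES T = false IMPLIES false = true
(U IMPLIES T) OR T = true OR false = true
NOT ((U IMPLIES T) OR T) = NOT true = false
NOT ((U IMPLIES T) OR T) XOR T = false XOR false = false
NOT (NOT ((U IMPLIES T) OR T) XOR T) = NOT false = true
(U IFF T) IMPLIES NOT (NOT ((U IMPLIES T) OR T) XOR T) = true IMPLIES true = true
NOT ((U IFF T) IMPLIES NOT (NOT ((U IMPLIES T) OR T) XOR T)) = NOT true = false
((T IMPLIES U) IMPLIES (U XOR (T IMPLIES U))) IFF NOT ((U IFF T) IMPLIES NOT (NOT ((U IMPLIES T) OR T) XOR T)) = true IFF false = false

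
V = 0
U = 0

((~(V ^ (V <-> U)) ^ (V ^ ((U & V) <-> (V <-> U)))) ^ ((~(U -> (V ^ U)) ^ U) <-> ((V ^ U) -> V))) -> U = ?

1

Substituting V=0, U=0:
V <-> U = 0 <-> 0 = 1
V ^ (V <-> U) = 0 ^ 1 = 1
~(V ^ (V <-> U)) = ~1 = 0
U & V = 0 & 0 = 0
V <-> U = 0 <-> 0 = 1
(U & V) <-> (V <-> U) = 0 <-> 1 = 0
V ^ ((U & V) <-> (V <-> U)) = 0 ^ 0 = 0
~(V ^ (V <-> U)) ^ (V ^ ((U & V) <-> (V <-> U))) = 0 ^ 0 = 0
V ^ U = 0 ^ 0 = 0
U -> (V ^ U) = 0 -> 0 = 1
~(U -> (V ^ U)) = ~1 = 0
~(U -> (V ^ U)) ^ U = 0 ^ 0 = 0
V ^ U = 0 ^ 0 = 0
(V ^ U) -> V = 0 -> 0 = 1
(~(U -> (V ^ U)) ^ U) <-> ((V ^ U) -> V) = 0 <-> 1 = 0
(~(V ^ (V <-> U)) ^ (V ^ ((U & V) <-> (V <-> U)))) ^ ((~(U -> (V ^ U)) ^ U) <-> ((V ^ U) -> V)) = 0 ^ 0 = 0
((~(V ^ (V <-> U)) ^ (V ^ ((U & V) <-> (V <-> U)))) ^ ((~(U -> (V ^ U)) ^ U) <-> ((V ^ U) -> V))) -> U = 0 -> 0 = 1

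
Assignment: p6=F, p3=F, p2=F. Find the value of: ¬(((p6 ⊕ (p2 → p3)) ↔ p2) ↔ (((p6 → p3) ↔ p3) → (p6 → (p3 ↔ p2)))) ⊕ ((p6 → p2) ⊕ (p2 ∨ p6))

F

p2 → p3 = F → F = T
p6 ⊕ (p2 → p3) = F ⊕ T = T
(p6 ⊕ (p2 → p3)) ↔ p2 = T ↔ F = F
p6 → p3 = F → F = T
(p6 → p3) ↔ p3 = T ↔ F = F
p3 ↔ p2 = F ↔ F = T
p6 → (p3 ↔ p2) = F → T = T
((p6 → p3) ↔ p3) → (p6 → (p3 ↔ p2)) = F → T = T
((p6 ⊕ (p2 → p3)) ↔ p2) ↔ (((p6 → p3) ↔ p3) → (p6 → (p3 ↔ p2))) = F ↔ T = F
¬(((p6 ⊕ (p2 → p3)) ↔ p2) ↔ (((p6 → p3) ↔ p3) → (p6 → (p3 ↔ p2)))) = ¬F = T
p6 → p2 = F → F = T
p2 ∨ p6 = F ∨ F = F
(p6 → p2) ⊕ (p2 ∨ p6) = T ⊕ F = T
¬(((p6 ⊕ (p2 → p3)) ↔ p2) ↔ (((p6 → p3) ↔ p3) → (p6 → (p3 ↔ p2)))) ⊕ ((p6 → p2) ⊕ (p2 ∨ p6)) = T ⊕ T = F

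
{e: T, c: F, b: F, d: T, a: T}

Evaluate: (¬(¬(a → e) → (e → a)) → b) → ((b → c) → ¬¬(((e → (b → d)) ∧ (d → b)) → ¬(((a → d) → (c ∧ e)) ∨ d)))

T

a → e = T → T = T
¬(a → e) = ¬T = F
e → a = T → T = T
¬(a → e) → (e → a) = F → T = T
¬(¬(a → e) → (e → a)) = ¬T = F
¬(¬(a → e) → (e → a)) → b = F → F = T
b → c = F → F = T
b → d = F → T = T
e → (b → d) = T → T = T
d → b = T → F = F
(e → (b → d)) ∧ (d → b) = T ∧ F = F
a → d = T → T = T
c ∧ e = F ∧ T = F
(a → d) → (c ∧ e) = T → F = F
((a → d) → (c ∧ e)) ∨ d = F ∨ T = T
¬(((a → d) → (c ∧ e)) ∨ d) = ¬T = F
((e → (b → d)) ∧ (d → b)) → ¬(((a → d) → (c ∧ e)) ∨ d) = F → F = T
¬(((e → (b → d)) ∧ (d → b)) → ¬(((a → d) → (c ∧ e)) ∨ d)) = ¬T = F
¬¬(((e → (b → d)) ∧ (d → b)) → ¬(((a → d) → (c ∧ e)) ∨ d)) = ¬F = T
(b → c) → ¬¬(((e → (b → d)) ∧ (d → b)) → ¬(((a → d) → (c ∧ e)) ∨ d)) = T → T = T
(¬(¬(a → e) → (e → a)) → b) → ((b → c) → ¬¬(((e → (b → d)) ∧ (d → b)) → ¬(((a → d) → (c ∧ e)) ∨ d))) = T → T = T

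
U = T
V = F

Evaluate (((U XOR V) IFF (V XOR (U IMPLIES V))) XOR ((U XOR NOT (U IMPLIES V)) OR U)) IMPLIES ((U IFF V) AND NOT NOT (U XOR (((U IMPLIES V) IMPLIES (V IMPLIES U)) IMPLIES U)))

Substituting U=T, V=F:
U XOR V = T XOR F = T
U IMPLIES V = T IMPLIES F = F
V XOR (U IMPLIES V) = F XOR F = F
(U XOR V) IFF (V XOR (U IMPLIES V)) = T IFF F = F
U IMPLIES V = T IMPLIES F = F
NOT (U IMPLIES V) = NOT F = T
U XOR NOT (U IMPLIES V) = T XOR T = F
(U XOR NOT (U IMPLIES V)) OR U = F OR T = T
((U XOR V) IFF (V XOR (U IMPLIES V))) XOR ((U XOR NOT (U IMPLIES V)) OR U) = F XOR T = T
U IFF V = T IFF F = F
U IMPLIES V = T IMPLIES F = F
V IMPLIES U = F IMPLIES T = T
(U IMPLIES V) IMPLIES (V IMPLIES U) = F IMPLIES T = T
((U IMPLIES V) IMPLIES (V IMPLIES U)) IMPLIES U = T IMPLIES T = T
U XOR (((U IMPLIES V) IMPLIES (V IMPLIES U)) IMPLIES U) = T XOR T = F
NOT (U XOR (((U IMPLIES V) IMPLIES (V IMPLIES U)) IMPLIES U)) = NOT F = T
NOT NOT (U XOR (((U IMPLIES V) IMPLIES (V IMPLIES U)) IMPLIES U)) = NOT T = F
(U IFF V) AND NOT NOT (U XOR (((U IMPLIES V) IMPLIES (V IMPLIES U)) IMPLIES U)) = F AND F = F
(((U XOR V) IFF (V XOR (U IMPLIES V))) XOR ((U XOR NOT (U IMPLIES V)) OR U)) IMPLIES ((U IFF V) AND NOT NOT (U XOR (((U IMPLIES V) IMPLIES (V IMPLIES U)) IMPLIES U))) = T IMPLIES F = F

F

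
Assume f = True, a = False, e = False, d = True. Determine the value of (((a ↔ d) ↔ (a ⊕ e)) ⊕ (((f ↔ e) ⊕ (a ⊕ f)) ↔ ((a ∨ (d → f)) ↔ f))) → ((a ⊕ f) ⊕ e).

Substituting f=True, a=False, e=False, d=True:
a ↔ d = False ↔ True = False
a ⊕ e = False ⊕ False = False
(a ↔ d) ↔ (a ⊕ e) = False ↔ False = True
f ↔ e = True ↔ False = False
a ⊕ f = False ⊕ True = True
(f ↔ e) ⊕ (a ⊕ f) = False ⊕ True = True
d → f = True → True = True
a ∨ (d → f) = False ∨ True = True
(a ∨ (d → f)) ↔ f = True ↔ True = True
((f ↔ e) ⊕ (a ⊕ f)) ↔ ((a ∨ (d → f)) ↔ f) = True ↔ True = True
((a ↔ d) ↔ (a ⊕ e)) ⊕ (((f ↔ e) ⊕ (a ⊕ f)) ↔ ((a ∨ (d → f)) ↔ f)) = True ⊕ True = False
a ⊕ f = False ⊕ True = True
(a ⊕ f) ⊕ e = True ⊕ False = True
(((a ↔ d) ↔ (a ⊕ e)) ⊕ (((f ↔ e) ⊕ (a ⊕ f)) ↔ ((a ∨ (d → f)) ↔ f))) → ((a ⊕ f) ⊕ e) = False → True = True

True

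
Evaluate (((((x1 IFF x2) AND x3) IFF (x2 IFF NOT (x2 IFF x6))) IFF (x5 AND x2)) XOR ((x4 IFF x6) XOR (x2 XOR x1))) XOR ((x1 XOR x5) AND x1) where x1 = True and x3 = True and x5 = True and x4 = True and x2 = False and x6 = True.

False

x1 IFF x2 = True IFF False = False
(x1 IFF x2) AND x3 = False AND True = False
x2 IFF x6 = False IFF True = False
NOT (x2 IFF x6) = NOT False = True
x2 IFF NOT (x2 IFF x6) = False IFF True = False
((x1 IFF x2) AND x3) IFF (x2 IFF NOT (x2 IFF x6)) = False IFF False = True
x5 AND x2 = True AND False = False
(((x1 IFF x2) AND x3) IFF (x2 IFF NOT (x2 IFF x6))) IFF (x5 AND x2) = True IFF False = False
x4 IFF x6 = True IFF True = True
x2 XOR x1 = False XOR True = True
(x4 IFF x6) XOR (x2 XOR x1) = True XOR True = False
((((x1 IFF x2) AND x3) IFF (x2 IFF NOT (x2 IFF x6))) IFF (x5 AND x2)) XOR ((x4 IFF x6) XOR (x2 XOR x1)) = False XOR False = False
x1 XOR x5 = True XOR True = False
(x1 XOR x5) AND x1 = False AND True = False
(((((x1 IFF x2) AND x3) IFF (x2 IFF NOT (x2 IFF x6))) IFF (x5 AND x2)) XOR ((x4 IFF x6) XOR (x2 XOR x1))) XOR ((x1 XOR x5) AND x1) = False XOR False = False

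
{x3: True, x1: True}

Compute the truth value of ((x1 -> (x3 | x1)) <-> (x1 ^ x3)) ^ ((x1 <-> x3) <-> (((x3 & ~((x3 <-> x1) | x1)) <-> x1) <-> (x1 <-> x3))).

x3 | x1 = True | True = True
x1 -> (x3 | x1) = True -> True = True
x1 ^ x3 = True ^ True = False
(x1 -> (x3 | x1)) <-> (x1 ^ x3) = True <-> False = False
x1 <-> x3 = True <-> True = True
x3 <-> x1 = True <-> True = True
(x3 <-> x1) | x1 = True | True = True
~((x3 <-> x1) | x1) = ~True = False
x3 & ~((x3 <-> x1) | x1) = True & False = False
(x3 & ~((x3 <-> x1) | x1)) <-> x1 = False <-> True = False
x1 <-> x3 = True <-> True = True
((x3 & ~((x3 <-> x1) | x1)) <-> x1) <-> (x1 <-> x3) = False <-> True = False
(x1 <-> x3) <-> (((x3 & ~((x3 <-> x1) | x1)) <-> x1) <-> (x1 <-> x3)) = True <-> False = False
((x1 -> (x3 | x1)) <-> (x1 ^ x3)) ^ ((x1 <-> x3) <-> (((x3 & ~((x3 <-> x1) | x1)) <-> x1) <-> (x1 <-> x3))) = False ^ False = False

False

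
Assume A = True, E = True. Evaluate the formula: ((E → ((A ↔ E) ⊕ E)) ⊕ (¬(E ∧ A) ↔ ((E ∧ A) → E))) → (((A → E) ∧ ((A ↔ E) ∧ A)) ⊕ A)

A ↔ E = True ↔ True = True
(A ↔ E) ⊕ E = True ⊕ True = False
E → ((A ↔ E) ⊕ E) = True → False = False
E ∧ A = True ∧ True = True
¬(E ∧ A) = ¬True = False
E ∧ A = True ∧ True = True
(E ∧ A) → E = True → True = True
¬(E ∧ A) ↔ ((E ∧ A) → E) = False ↔ True = False
(E → ((A ↔ E) ⊕ E)) ⊕ (¬(E ∧ A) ↔ ((E ∧ A) → E)) = False ⊕ False = False
A → E = True → True = True
A ↔ E = True ↔ True = True
(A ↔ E) ∧ A = True ∧ True = True
(A → E) ∧ ((A ↔ E) ∧ A) = True ∧ True = True
((A → E) ∧ ((A ↔ E) ∧ A)) ⊕ A = True ⊕ True = False
((E → ((A ↔ E) ⊕ E)) ⊕ (¬(E ∧ A) ↔ ((E ∧ A) → E))) → (((A → E) ∧ ((A ↔ E) ∧ A)) ⊕ A) = False → False = True

True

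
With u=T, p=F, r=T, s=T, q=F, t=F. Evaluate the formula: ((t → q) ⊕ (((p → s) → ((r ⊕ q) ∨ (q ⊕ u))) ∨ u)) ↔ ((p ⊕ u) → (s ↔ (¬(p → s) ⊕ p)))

Substituting u=T, p=F, r=T, s=T, q=F, t=F:
t → q = F → F = T
p → s = F → T = T
r ⊕ q = T ⊕ F = T
q ⊕ u = F ⊕ T = T
(r ⊕ q) ∨ (q ⊕ u) = T ∨ T = T
(p → s) → ((r ⊕ q) ∨ (q ⊕ u)) = T → T = T
((p → s) → ((r ⊕ q) ∨ (q ⊕ u))) ∨ u = T ∨ T = T
(t → q) ⊕ (((p → s) → ((r ⊕ q) ∨ (q ⊕ u))) ∨ u) = T ⊕ T = F
p ⊕ u = F ⊕ T = T
p → s = F → T = T
¬(p → s) = ¬T = F
¬(p → s) ⊕ p = F ⊕ F = F
s ↔ (¬(p → s) ⊕ p) = T ↔ F = F
(p ⊕ u) → (s ↔ (¬(p → s) ⊕ p)) = T → F = F
((t → q) ⊕ (((p → s) → ((r ⊕ q) ∨ (q ⊕ u))) ∨ u)) ↔ ((p ⊕ u) → (s ↔ (¬(p → s) ⊕ p))) = F ↔ F = T

T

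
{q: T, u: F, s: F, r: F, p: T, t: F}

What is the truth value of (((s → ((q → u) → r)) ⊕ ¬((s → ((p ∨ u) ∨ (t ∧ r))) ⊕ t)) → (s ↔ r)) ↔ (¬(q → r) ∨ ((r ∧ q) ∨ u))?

Substituting q=T, u=F, s=F, r=F, p=T, t=F:
q → u = T → F = F
(q → u) → r = F → F = T
s → ((q → u) → r) = F → T = T
p ∨ u = T ∨ F = T
t ∧ r = F ∧ F = F
(p ∨ u) ∨ (t ∧ r) = T ∨ F = T
s → ((p ∨ u) ∨ (t ∧ r)) = F → T = T
(s → ((p ∨ u) ∨ (t ∧ r))) ⊕ t = T ⊕ F = T
¬((s → ((p ∨ u) ∨ (t ∧ r))) ⊕ t) = ¬T = F
(s → ((q → u) → r)) ⊕ ¬((s → ((p ∨ u) ∨ (t ∧ r))) ⊕ t) = T ⊕ F = T
s ↔ r = F ↔ F = T
((s → ((q → u) → r)) ⊕ ¬((s → ((p ∨ u) ∨ (t ∧ r))) ⊕ t)) → (s ↔ r) = T → T = T
q → r = T → F = F
¬(q → r) = ¬F = T
r ∧ q = F ∧ T = F
(r ∧ q) ∨ u = F ∨ F = F
¬(q → r) ∨ ((r ∧ q) ∨ u) = T ∨ F = T
(((s → ((q → u) → r)) ⊕ ¬((s → ((p ∨ u) ∨ (t ∧ r))) ⊕ t)) → (s ↔ r)) ↔ (¬(q → r) ∨ ((r ∧ q) ∨ u)) = T ↔ T = T

T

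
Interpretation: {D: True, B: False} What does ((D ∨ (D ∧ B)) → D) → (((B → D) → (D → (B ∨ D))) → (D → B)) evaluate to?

D ∧ B = True ∧ False = False
D ∨ (D ∧ B) = True ∨ False = True
(D ∨ (D ∧ B)) → D = True → True = True
B → D = False → True = True
B ∨ D = False ∨ True = True
D → (B ∨ D) = True → True = True
(B → D) → (D → (B ∨ D)) = True → True = True
D → B = True → False = False
((B → D) → (D → (B ∨ D))) → (D → B) = True → False = False
((D ∨ (D ∧ B)) → D) → (((B → D) → (D → (B ∨ D))) → (D → B)) = True → False = False

False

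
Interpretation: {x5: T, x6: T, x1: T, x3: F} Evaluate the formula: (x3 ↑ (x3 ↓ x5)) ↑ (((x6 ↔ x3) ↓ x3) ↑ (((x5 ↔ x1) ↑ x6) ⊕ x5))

x3 ↓ x5 = F ↓ T = F
x3 ↑ (x3 ↓ x5) = F ↑ F = T
x6 ↔ x3 = T ↔ F = F
(x6 ↔ x3) ↓ x3 = F ↓ F = T
x5 ↔ x1 = T ↔ T = T
(x5 ↔ x1) ↑ x6 = T ↑ T = F
((x5 ↔ x1) ↑ x6) ⊕ x5 = F ⊕ T = T
((x6 ↔ x3) ↓ x3) ↑ (((x5 ↔ x1) ↑ x6) ⊕ x5) = T ↑ T = F
(x3 ↑ (x3 ↓ x5)) ↑ (((x6 ↔ x3) ↓ x3) ↑ (((x5 ↔ x1) ↑ x6) ⊕ x5)) = T ↑ F = T

T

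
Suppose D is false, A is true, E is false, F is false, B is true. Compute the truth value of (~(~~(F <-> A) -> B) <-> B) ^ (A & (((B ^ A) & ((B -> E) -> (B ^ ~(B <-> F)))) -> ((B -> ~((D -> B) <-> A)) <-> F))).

F <-> A = 0 <-> 1 = 0
~(F <-> A) = ~0 = 1
~~(F <-> A) = ~1 = 0
~~(F <-> A) -> B = 0 -> 1 = 1
~(~~(F <-> A) -> B) = ~1 = 0
~(~~(F <-> A) -> B) <-> B = 0 <-> 1 = 0
B ^ A = 1 ^ 1 = 0
B -> E = 1 -> 0 = 0
B <-> F = 1 <-> 0 = 0
~(B <-> F) = ~0 = 1
B ^ ~(B <-> F) = 1 ^ 1 = 0
(B -> E) -> (B ^ ~(B <-> F)) = 0 -> 0 = 1
(B ^ A) & ((B -> E) -> (B ^ ~(B <-> F))) = 0 & 1 = 0
D -> B = 0 -> 1 = 1
(D -> B) <-> A = 1 <-> 1 = 1
~((D -> B) <-> A) = ~1 = 0
B -> ~((D -> B) <-> A) = 1 -> 0 = 0
(B -> ~((D -> B) <-> A)) <-> F = 0 <-> 0 = 1
((B ^ A) & ((B -> E) -> (B ^ ~(B <-> F)))) -> ((B -> ~((D -> B) <-> A)) <-> F) = 0 -> 1 = 1
A & (((B ^ A) & ((B -> E) -> (B ^ ~(B <-> F)))) -> ((B -> ~((D -> B) <-> A)) <-> F)) = 1 & 1 = 1
(~(~~(F <-> A) -> B) <-> B) ^ (A & (((B ^ A) & ((B -> E) -> (B ^ ~(B <-> F)))) -> ((B -> ~((D -> B) <-> A)) <-> F))) = 0 ^ 1 = 1

1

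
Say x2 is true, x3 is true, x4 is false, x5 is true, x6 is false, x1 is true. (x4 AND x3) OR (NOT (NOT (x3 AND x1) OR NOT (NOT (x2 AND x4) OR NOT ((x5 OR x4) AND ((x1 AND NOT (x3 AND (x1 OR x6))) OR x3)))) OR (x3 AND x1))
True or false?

true

x4 AND x3 = false AND true = false
x3 AND x1 = true AND true = true
NOT (x3 AND x1) = NOT true = false
x2 AND x4 = true AND false = false
NOT (x2 AND x4) = NOT false = true
x5 OR x4 = true OR false = true
x1 OR x6 = true OR false = true
x3 AND (x1 OR x6) = true AND true = true
NOT (x3 AND (x1 OR x6)) = NOT true = false
x1 AND NOT (x3 AND (x1 OR x6)) = true AND false = false
(x1 AND NOT (x3 AND (x1 OR x6))) OR x3 = false OR true = true
(x5 OR x4) AND ((x1 AND NOT (x3 AND (x1 OR x6))) OR x3) = true AND true = true
NOT ((x5 OR x4) AND ((x1 AND NOT (x3 AND (x1 OR x6))) OR x3)) = NOT true = false
NOT (x2 AND x4) OR NOT ((x5 OR x4) AND ((x1 AND NOT (x3 AND (x1 OR x6))) OR x3)) = true OR false = true
NOT (NOT (x2 AND x4) OR NOT ((x5 OR x4) AND ((x1 AND NOT (x3 AND (x1 OR x6))) OR x3))) = NOT true = false
NOT (x3 AND x1) OR NOT (NOT (x2 AND x4) OR NOT ((x5 OR x4) AND ((x1 AND NOT (x3 AND (x1 OR x6))) OR x3))) = false OR false = false
NOT (NOT (x3 AND x1) OR NOT (NOT (x2 AND x4) OR NOT ((x5 OR x4) AND ((x1 AND NOT (x3 AND (x1 OR x6))) OR x3)))) = NOT false = true
x3 AND x1 = true AND true = true
NOT (NOT (x3 AND x1) OR NOT (NOT (x2 AND x4) OR NOT ((x5 OR x4) AND ((x1 AND NOT (x3 AND (x1 OR x6))) OR x3)))) OR (x3 AND x1) = true OR true = true
(x4 AND x3) OR (NOT (NOT (x3 AND x1) OR NOT (NOT (x2 AND x4) OR NOT ((x5 OR x4) AND ((x1 AND NOT (x3 AND (x1 OR x6))) OR x3)))) OR (x3 AND x1)) = false OR true = true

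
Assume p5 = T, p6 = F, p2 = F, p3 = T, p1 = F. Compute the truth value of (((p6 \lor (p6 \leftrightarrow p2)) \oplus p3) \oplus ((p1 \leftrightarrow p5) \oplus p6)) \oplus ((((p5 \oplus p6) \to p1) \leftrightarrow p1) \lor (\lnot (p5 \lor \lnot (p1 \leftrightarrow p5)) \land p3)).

T

p6 \leftrightarrow p2 = F \leftrightarrow F = T
p6 \lor (p6 \leftrightarrow p2) = F \lor T = T
(p6 \lor (p6 \leftrightarrow p2)) \oplus p3 = T \oplus T = F
p1 \leftrightarrow p5 = F \leftrightarrow T = F
(p1 \leftrightarrow p5) \oplus p6 = F \oplus F = F
((p6 \lor (p6 \leftrightarrow p2)) \oplus p3) \oplus ((p1 \leftrightarrow p5) \oplus p6) = F \oplus F = F
p5 \oplus p6 = T \oplus F = T
(p5 \oplus p6) \to p1 = T \to F = F
((p5 \oplus p6) \to p1) \leftrightarrow p1 = F \leftrightarrow F = T
p1 \leftrightarrow p5 = F \leftrightarrow T = F
\lnot (p1 \leftrightarrow p5) = \lnot F = T
p5 \lor \lnot (p1 \leftrightarrow p5) = T \lor T = T
\lnot (p5 \lor \lnot (p1 \leftrightarrow p5)) = \lnot T = F
\lnot (p5 \lor \lnot (p1 \leftrightarrow p5)) \land p3 = F \land T = F
(((p5 \oplus p6) \to p1) \leftrightarrow p1) \lor (\lnot (p5 \lor \lnot (p1 \leftrightarrow p5)) \land p3) = T \lor F = T
(((p6 \lor (p6 \leftrightarrow p2)) \oplus p3) \oplus ((p1 \leftrightarrow p5) \oplus p6)) \oplus ((((p5 \oplus p6) \to p1) \leftrightarrow p1) \lor (\lnot (p5 \lor \lnot (p1 \leftrightarrow p5)) \land p3)) = F \oplus T = T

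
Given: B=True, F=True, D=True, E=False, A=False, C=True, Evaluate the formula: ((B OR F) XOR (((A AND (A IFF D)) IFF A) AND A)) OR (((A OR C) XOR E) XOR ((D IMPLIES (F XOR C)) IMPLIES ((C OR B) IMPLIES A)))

True

Substituting B=True, F=True, D=True, E=False, A=False, C=True:
B OR F = True OR True = True
A IFF D = False IFF True = False
A AND (A IFF D) = False AND False = False
(A AND (A IFF D)) IFF A = False IFF False = True
((A AND (A IFF D)) IFF A) AND A = True AND False = False
(B OR F) XOR (((A AND (A IFF D)) IFF A) AND A) = True XOR False = True
A OR C = False OR True = True
(A OR C) XOR E = True XOR False = True
F XOR C = True XOR True = False
D IMPLIES (F XOR C) = True IMPLIES False = False
C OR B = True OR True = True
(C OR B) IMPLIES A = True IMPLIES False = False
(D IMPLIES (F XOR C)) IMPLIES ((C OR B) IMPLIES A) = False IMPLIES False = True
((A OR C) XOR E) XOR ((D IMPLIES (F XOR C)) IMPLIES ((C OR B) IMPLIES A)) = True XOR True = False
((B OR F) XOR (((A AND (A IFF D)) IFF A) AND A)) OR (((A OR C) XOR E) XOR ((D IMPLIES (F XOR C)) IMPLIES ((C OR B) IMPLIES A))) = True OR False = True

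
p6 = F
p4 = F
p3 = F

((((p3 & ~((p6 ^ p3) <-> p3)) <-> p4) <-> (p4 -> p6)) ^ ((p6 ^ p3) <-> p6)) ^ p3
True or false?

p6 ^ p3 = F ^ F = F
(p6 ^ p3) <-> p3 = F <-> F = T
~((p6 ^ p3) <-> p3) = ~T = F
p3 & ~((p6 ^ p3) <-> p3) = F & F = F
(p3 & ~((p6 ^ p3) <-> p3)) <-> p4 = F <-> F = T
p4 -> p6 = F -> F = T
((p3 & ~((p6 ^ p3) <-> p3)) <-> p4) <-> (p4 -> p6) = T <-> T = T
p6 ^ p3 = F ^ F = F
(p6 ^ p3) <-> p6 = F <-> F = T
(((p3 & ~((p6 ^ p3) <-> p3)) <-> p4) <-> (p4 -> p6)) ^ ((p6 ^ p3) <-> p6) = T ^ T = F
((((p3 & ~((p6 ^ p3) <-> p3)) <-> p4) <-> (p4 -> p6)) ^ ((p6 ^ p3) <-> p6)) ^ p3 = F ^ F = F

F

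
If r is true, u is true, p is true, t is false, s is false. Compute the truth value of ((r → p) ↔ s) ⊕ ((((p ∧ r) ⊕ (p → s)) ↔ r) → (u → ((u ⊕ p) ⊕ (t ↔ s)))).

True

r → p = True → True = True
(r → p) ↔ s = True ↔ False = False
p ∧ r = True ∧ True = True
p → s = True → False = False
(p ∧ r) ⊕ (p → s) = True ⊕ False = True
((p ∧ r) ⊕ (p → s)) ↔ r = True ↔ True = True
u ⊕ p = True ⊕ True = False
t ↔ s = False ↔ False = True
(u ⊕ p) ⊕ (t ↔ s) = False ⊕ True = True
u → ((u ⊕ p) ⊕ (t ↔ s)) = True → True = True
(((p ∧ r) ⊕ (p → s)) ↔ r) → (u → ((u ⊕ p) ⊕ (t ↔ s))) = True → True = True
((r → p) ↔ s) ⊕ ((((p ∧ r) ⊕ (p → s)) ↔ r) → (u → ((u ⊕ p) ⊕ (t ↔ s)))) = False ⊕ True = True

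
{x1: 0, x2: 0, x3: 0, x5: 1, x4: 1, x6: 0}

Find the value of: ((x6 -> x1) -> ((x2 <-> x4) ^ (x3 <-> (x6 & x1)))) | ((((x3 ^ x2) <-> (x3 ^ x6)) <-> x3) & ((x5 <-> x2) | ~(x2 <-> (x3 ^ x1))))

1

Substituting x1=0, x2=0, x3=0, x5=1, x4=1, x6=0:
x6 -> x1 = 0 -> 0 = 1
x2 <-> x4 = 0 <-> 1 = 0
x6 & x1 = 0 & 0 = 0
x3 <-> (x6 & x1) = 0 <-> 0 = 1
(x2 <-> x4) ^ (x3 <-> (x6 & x1)) = 0 ^ 1 = 1
(x6 -> x1) -> ((x2 <-> x4) ^ (x3 <-> (x6 & x1))) = 1 -> 1 = 1
x3 ^ x2 = 0 ^ 0 = 0
x3 ^ x6 = 0 ^ 0 = 0
(x3 ^ x2) <-> (x3 ^ x6) = 0 <-> 0 = 1
((x3 ^ x2) <-> (x3 ^ x6)) <-> x3 = 1 <-> 0 = 0
x5 <-> x2 = 1 <-> 0 = 0
x3 ^ x1 = 0 ^ 0 = 0
x2 <-> (x3 ^ x1) = 0 <-> 0 = 1
~(x2 <-> (x3 ^ x1)) = ~1 = 0
(x5 <-> x2) | ~(x2 <-> (x3 ^ x1)) = 0 | 0 = 0
(((x3 ^ x2) <-> (x3 ^ x6)) <-> x3) & ((x5 <-> x2) | ~(x2 <-> (x3 ^ x1))) = 0 & 0 = 0
((x6 -> x1) -> ((x2 <-> x4) ^ (x3 <-> (x6 & x1)))) | ((((x3 ^ x2) <-> (x3 ^ x6)) <-> x3) & ((x5 <-> x2) | ~(x2 <-> (x3 ^ x1)))) = 1 | 0 = 1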